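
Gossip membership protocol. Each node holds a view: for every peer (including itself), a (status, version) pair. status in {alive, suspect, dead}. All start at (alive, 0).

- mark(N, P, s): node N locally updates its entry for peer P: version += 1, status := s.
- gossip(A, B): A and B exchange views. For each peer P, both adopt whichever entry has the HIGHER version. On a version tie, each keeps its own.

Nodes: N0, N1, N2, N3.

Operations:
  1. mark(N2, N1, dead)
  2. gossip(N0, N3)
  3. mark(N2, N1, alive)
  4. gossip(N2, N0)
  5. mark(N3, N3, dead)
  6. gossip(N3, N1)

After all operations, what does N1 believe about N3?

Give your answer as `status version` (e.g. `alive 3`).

Op 1: N2 marks N1=dead -> (dead,v1)
Op 2: gossip N0<->N3 -> N0.N0=(alive,v0) N0.N1=(alive,v0) N0.N2=(alive,v0) N0.N3=(alive,v0) | N3.N0=(alive,v0) N3.N1=(alive,v0) N3.N2=(alive,v0) N3.N3=(alive,v0)
Op 3: N2 marks N1=alive -> (alive,v2)
Op 4: gossip N2<->N0 -> N2.N0=(alive,v0) N2.N1=(alive,v2) N2.N2=(alive,v0) N2.N3=(alive,v0) | N0.N0=(alive,v0) N0.N1=(alive,v2) N0.N2=(alive,v0) N0.N3=(alive,v0)
Op 5: N3 marks N3=dead -> (dead,v1)
Op 6: gossip N3<->N1 -> N3.N0=(alive,v0) N3.N1=(alive,v0) N3.N2=(alive,v0) N3.N3=(dead,v1) | N1.N0=(alive,v0) N1.N1=(alive,v0) N1.N2=(alive,v0) N1.N3=(dead,v1)

Answer: dead 1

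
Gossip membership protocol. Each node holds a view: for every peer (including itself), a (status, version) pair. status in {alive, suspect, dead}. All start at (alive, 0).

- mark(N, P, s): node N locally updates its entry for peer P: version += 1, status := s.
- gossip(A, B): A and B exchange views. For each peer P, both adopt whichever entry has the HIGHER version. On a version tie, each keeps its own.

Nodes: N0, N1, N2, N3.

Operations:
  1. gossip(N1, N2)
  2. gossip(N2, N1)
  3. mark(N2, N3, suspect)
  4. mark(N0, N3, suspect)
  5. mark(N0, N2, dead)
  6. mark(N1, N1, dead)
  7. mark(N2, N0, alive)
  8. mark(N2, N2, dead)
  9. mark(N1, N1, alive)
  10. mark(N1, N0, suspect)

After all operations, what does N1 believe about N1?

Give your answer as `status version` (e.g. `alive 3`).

Op 1: gossip N1<->N2 -> N1.N0=(alive,v0) N1.N1=(alive,v0) N1.N2=(alive,v0) N1.N3=(alive,v0) | N2.N0=(alive,v0) N2.N1=(alive,v0) N2.N2=(alive,v0) N2.N3=(alive,v0)
Op 2: gossip N2<->N1 -> N2.N0=(alive,v0) N2.N1=(alive,v0) N2.N2=(alive,v0) N2.N3=(alive,v0) | N1.N0=(alive,v0) N1.N1=(alive,v0) N1.N2=(alive,v0) N1.N3=(alive,v0)
Op 3: N2 marks N3=suspect -> (suspect,v1)
Op 4: N0 marks N3=suspect -> (suspect,v1)
Op 5: N0 marks N2=dead -> (dead,v1)
Op 6: N1 marks N1=dead -> (dead,v1)
Op 7: N2 marks N0=alive -> (alive,v1)
Op 8: N2 marks N2=dead -> (dead,v1)
Op 9: N1 marks N1=alive -> (alive,v2)
Op 10: N1 marks N0=suspect -> (suspect,v1)

Answer: alive 2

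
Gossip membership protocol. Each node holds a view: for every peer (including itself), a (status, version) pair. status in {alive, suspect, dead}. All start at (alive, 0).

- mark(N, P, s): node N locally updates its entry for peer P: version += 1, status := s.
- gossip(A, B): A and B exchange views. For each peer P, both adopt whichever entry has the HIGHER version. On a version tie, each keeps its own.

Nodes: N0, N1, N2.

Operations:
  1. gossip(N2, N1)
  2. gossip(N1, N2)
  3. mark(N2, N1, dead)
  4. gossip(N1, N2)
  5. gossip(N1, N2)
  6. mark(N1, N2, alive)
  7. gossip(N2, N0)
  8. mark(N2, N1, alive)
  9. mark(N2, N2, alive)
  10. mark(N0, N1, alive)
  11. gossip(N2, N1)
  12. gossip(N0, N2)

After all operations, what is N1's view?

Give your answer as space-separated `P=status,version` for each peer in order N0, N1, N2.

Op 1: gossip N2<->N1 -> N2.N0=(alive,v0) N2.N1=(alive,v0) N2.N2=(alive,v0) | N1.N0=(alive,v0) N1.N1=(alive,v0) N1.N2=(alive,v0)
Op 2: gossip N1<->N2 -> N1.N0=(alive,v0) N1.N1=(alive,v0) N1.N2=(alive,v0) | N2.N0=(alive,v0) N2.N1=(alive,v0) N2.N2=(alive,v0)
Op 3: N2 marks N1=dead -> (dead,v1)
Op 4: gossip N1<->N2 -> N1.N0=(alive,v0) N1.N1=(dead,v1) N1.N2=(alive,v0) | N2.N0=(alive,v0) N2.N1=(dead,v1) N2.N2=(alive,v0)
Op 5: gossip N1<->N2 -> N1.N0=(alive,v0) N1.N1=(dead,v1) N1.N2=(alive,v0) | N2.N0=(alive,v0) N2.N1=(dead,v1) N2.N2=(alive,v0)
Op 6: N1 marks N2=alive -> (alive,v1)
Op 7: gossip N2<->N0 -> N2.N0=(alive,v0) N2.N1=(dead,v1) N2.N2=(alive,v0) | N0.N0=(alive,v0) N0.N1=(dead,v1) N0.N2=(alive,v0)
Op 8: N2 marks N1=alive -> (alive,v2)
Op 9: N2 marks N2=alive -> (alive,v1)
Op 10: N0 marks N1=alive -> (alive,v2)
Op 11: gossip N2<->N1 -> N2.N0=(alive,v0) N2.N1=(alive,v2) N2.N2=(alive,v1) | N1.N0=(alive,v0) N1.N1=(alive,v2) N1.N2=(alive,v1)
Op 12: gossip N0<->N2 -> N0.N0=(alive,v0) N0.N1=(alive,v2) N0.N2=(alive,v1) | N2.N0=(alive,v0) N2.N1=(alive,v2) N2.N2=(alive,v1)

Answer: N0=alive,0 N1=alive,2 N2=alive,1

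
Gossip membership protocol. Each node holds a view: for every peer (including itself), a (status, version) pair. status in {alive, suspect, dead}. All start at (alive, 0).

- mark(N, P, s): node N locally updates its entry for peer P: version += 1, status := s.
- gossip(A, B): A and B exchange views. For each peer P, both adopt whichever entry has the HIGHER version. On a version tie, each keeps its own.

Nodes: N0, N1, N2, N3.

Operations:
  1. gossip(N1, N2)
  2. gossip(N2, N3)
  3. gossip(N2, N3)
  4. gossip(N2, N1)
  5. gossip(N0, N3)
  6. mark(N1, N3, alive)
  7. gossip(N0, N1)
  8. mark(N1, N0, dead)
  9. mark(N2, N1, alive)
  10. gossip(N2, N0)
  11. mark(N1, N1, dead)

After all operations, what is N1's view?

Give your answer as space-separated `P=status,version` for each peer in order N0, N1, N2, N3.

Answer: N0=dead,1 N1=dead,1 N2=alive,0 N3=alive,1

Derivation:
Op 1: gossip N1<->N2 -> N1.N0=(alive,v0) N1.N1=(alive,v0) N1.N2=(alive,v0) N1.N3=(alive,v0) | N2.N0=(alive,v0) N2.N1=(alive,v0) N2.N2=(alive,v0) N2.N3=(alive,v0)
Op 2: gossip N2<->N3 -> N2.N0=(alive,v0) N2.N1=(alive,v0) N2.N2=(alive,v0) N2.N3=(alive,v0) | N3.N0=(alive,v0) N3.N1=(alive,v0) N3.N2=(alive,v0) N3.N3=(alive,v0)
Op 3: gossip N2<->N3 -> N2.N0=(alive,v0) N2.N1=(alive,v0) N2.N2=(alive,v0) N2.N3=(alive,v0) | N3.N0=(alive,v0) N3.N1=(alive,v0) N3.N2=(alive,v0) N3.N3=(alive,v0)
Op 4: gossip N2<->N1 -> N2.N0=(alive,v0) N2.N1=(alive,v0) N2.N2=(alive,v0) N2.N3=(alive,v0) | N1.N0=(alive,v0) N1.N1=(alive,v0) N1.N2=(alive,v0) N1.N3=(alive,v0)
Op 5: gossip N0<->N3 -> N0.N0=(alive,v0) N0.N1=(alive,v0) N0.N2=(alive,v0) N0.N3=(alive,v0) | N3.N0=(alive,v0) N3.N1=(alive,v0) N3.N2=(alive,v0) N3.N3=(alive,v0)
Op 6: N1 marks N3=alive -> (alive,v1)
Op 7: gossip N0<->N1 -> N0.N0=(alive,v0) N0.N1=(alive,v0) N0.N2=(alive,v0) N0.N3=(alive,v1) | N1.N0=(alive,v0) N1.N1=(alive,v0) N1.N2=(alive,v0) N1.N3=(alive,v1)
Op 8: N1 marks N0=dead -> (dead,v1)
Op 9: N2 marks N1=alive -> (alive,v1)
Op 10: gossip N2<->N0 -> N2.N0=(alive,v0) N2.N1=(alive,v1) N2.N2=(alive,v0) N2.N3=(alive,v1) | N0.N0=(alive,v0) N0.N1=(alive,v1) N0.N2=(alive,v0) N0.N3=(alive,v1)
Op 11: N1 marks N1=dead -> (dead,v1)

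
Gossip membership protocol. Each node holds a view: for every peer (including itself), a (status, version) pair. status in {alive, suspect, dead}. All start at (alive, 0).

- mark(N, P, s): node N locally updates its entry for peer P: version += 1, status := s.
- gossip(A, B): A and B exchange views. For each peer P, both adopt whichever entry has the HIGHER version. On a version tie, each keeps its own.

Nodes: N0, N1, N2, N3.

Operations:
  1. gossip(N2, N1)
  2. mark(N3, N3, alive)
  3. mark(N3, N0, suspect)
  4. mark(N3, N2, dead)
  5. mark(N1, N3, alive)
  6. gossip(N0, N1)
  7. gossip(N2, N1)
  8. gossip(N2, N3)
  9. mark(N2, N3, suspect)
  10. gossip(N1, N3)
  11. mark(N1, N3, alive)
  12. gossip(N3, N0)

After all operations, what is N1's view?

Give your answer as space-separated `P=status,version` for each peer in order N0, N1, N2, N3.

Answer: N0=suspect,1 N1=alive,0 N2=dead,1 N3=alive,2

Derivation:
Op 1: gossip N2<->N1 -> N2.N0=(alive,v0) N2.N1=(alive,v0) N2.N2=(alive,v0) N2.N3=(alive,v0) | N1.N0=(alive,v0) N1.N1=(alive,v0) N1.N2=(alive,v0) N1.N3=(alive,v0)
Op 2: N3 marks N3=alive -> (alive,v1)
Op 3: N3 marks N0=suspect -> (suspect,v1)
Op 4: N3 marks N2=dead -> (dead,v1)
Op 5: N1 marks N3=alive -> (alive,v1)
Op 6: gossip N0<->N1 -> N0.N0=(alive,v0) N0.N1=(alive,v0) N0.N2=(alive,v0) N0.N3=(alive,v1) | N1.N0=(alive,v0) N1.N1=(alive,v0) N1.N2=(alive,v0) N1.N3=(alive,v1)
Op 7: gossip N2<->N1 -> N2.N0=(alive,v0) N2.N1=(alive,v0) N2.N2=(alive,v0) N2.N3=(alive,v1) | N1.N0=(alive,v0) N1.N1=(alive,v0) N1.N2=(alive,v0) N1.N3=(alive,v1)
Op 8: gossip N2<->N3 -> N2.N0=(suspect,v1) N2.N1=(alive,v0) N2.N2=(dead,v1) N2.N3=(alive,v1) | N3.N0=(suspect,v1) N3.N1=(alive,v0) N3.N2=(dead,v1) N3.N3=(alive,v1)
Op 9: N2 marks N3=suspect -> (suspect,v2)
Op 10: gossip N1<->N3 -> N1.N0=(suspect,v1) N1.N1=(alive,v0) N1.N2=(dead,v1) N1.N3=(alive,v1) | N3.N0=(suspect,v1) N3.N1=(alive,v0) N3.N2=(dead,v1) N3.N3=(alive,v1)
Op 11: N1 marks N3=alive -> (alive,v2)
Op 12: gossip N3<->N0 -> N3.N0=(suspect,v1) N3.N1=(alive,v0) N3.N2=(dead,v1) N3.N3=(alive,v1) | N0.N0=(suspect,v1) N0.N1=(alive,v0) N0.N2=(dead,v1) N0.N3=(alive,v1)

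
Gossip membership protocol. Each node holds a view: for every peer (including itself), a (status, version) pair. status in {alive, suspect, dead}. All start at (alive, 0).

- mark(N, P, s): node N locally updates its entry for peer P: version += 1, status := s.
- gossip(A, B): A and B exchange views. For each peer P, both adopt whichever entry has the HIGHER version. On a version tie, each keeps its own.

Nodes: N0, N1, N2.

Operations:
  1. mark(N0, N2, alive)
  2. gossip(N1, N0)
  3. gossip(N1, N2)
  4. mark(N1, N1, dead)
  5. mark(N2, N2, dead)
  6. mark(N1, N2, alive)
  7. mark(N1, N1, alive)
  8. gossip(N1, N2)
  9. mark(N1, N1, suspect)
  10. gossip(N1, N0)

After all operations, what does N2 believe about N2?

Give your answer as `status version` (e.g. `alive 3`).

Answer: dead 2

Derivation:
Op 1: N0 marks N2=alive -> (alive,v1)
Op 2: gossip N1<->N0 -> N1.N0=(alive,v0) N1.N1=(alive,v0) N1.N2=(alive,v1) | N0.N0=(alive,v0) N0.N1=(alive,v0) N0.N2=(alive,v1)
Op 3: gossip N1<->N2 -> N1.N0=(alive,v0) N1.N1=(alive,v0) N1.N2=(alive,v1) | N2.N0=(alive,v0) N2.N1=(alive,v0) N2.N2=(alive,v1)
Op 4: N1 marks N1=dead -> (dead,v1)
Op 5: N2 marks N2=dead -> (dead,v2)
Op 6: N1 marks N2=alive -> (alive,v2)
Op 7: N1 marks N1=alive -> (alive,v2)
Op 8: gossip N1<->N2 -> N1.N0=(alive,v0) N1.N1=(alive,v2) N1.N2=(alive,v2) | N2.N0=(alive,v0) N2.N1=(alive,v2) N2.N2=(dead,v2)
Op 9: N1 marks N1=suspect -> (suspect,v3)
Op 10: gossip N1<->N0 -> N1.N0=(alive,v0) N1.N1=(suspect,v3) N1.N2=(alive,v2) | N0.N0=(alive,v0) N0.N1=(suspect,v3) N0.N2=(alive,v2)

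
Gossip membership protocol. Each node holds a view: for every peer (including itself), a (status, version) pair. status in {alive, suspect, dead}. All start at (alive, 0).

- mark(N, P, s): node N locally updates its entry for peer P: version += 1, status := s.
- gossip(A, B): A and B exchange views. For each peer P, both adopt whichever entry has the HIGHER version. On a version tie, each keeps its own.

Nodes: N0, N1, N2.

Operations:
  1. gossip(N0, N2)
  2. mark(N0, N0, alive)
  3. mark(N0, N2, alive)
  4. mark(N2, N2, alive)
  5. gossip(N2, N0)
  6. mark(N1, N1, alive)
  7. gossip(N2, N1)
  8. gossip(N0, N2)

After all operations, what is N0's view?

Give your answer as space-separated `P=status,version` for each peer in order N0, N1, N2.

Op 1: gossip N0<->N2 -> N0.N0=(alive,v0) N0.N1=(alive,v0) N0.N2=(alive,v0) | N2.N0=(alive,v0) N2.N1=(alive,v0) N2.N2=(alive,v0)
Op 2: N0 marks N0=alive -> (alive,v1)
Op 3: N0 marks N2=alive -> (alive,v1)
Op 4: N2 marks N2=alive -> (alive,v1)
Op 5: gossip N2<->N0 -> N2.N0=(alive,v1) N2.N1=(alive,v0) N2.N2=(alive,v1) | N0.N0=(alive,v1) N0.N1=(alive,v0) N0.N2=(alive,v1)
Op 6: N1 marks N1=alive -> (alive,v1)
Op 7: gossip N2<->N1 -> N2.N0=(alive,v1) N2.N1=(alive,v1) N2.N2=(alive,v1) | N1.N0=(alive,v1) N1.N1=(alive,v1) N1.N2=(alive,v1)
Op 8: gossip N0<->N2 -> N0.N0=(alive,v1) N0.N1=(alive,v1) N0.N2=(alive,v1) | N2.N0=(alive,v1) N2.N1=(alive,v1) N2.N2=(alive,v1)

Answer: N0=alive,1 N1=alive,1 N2=alive,1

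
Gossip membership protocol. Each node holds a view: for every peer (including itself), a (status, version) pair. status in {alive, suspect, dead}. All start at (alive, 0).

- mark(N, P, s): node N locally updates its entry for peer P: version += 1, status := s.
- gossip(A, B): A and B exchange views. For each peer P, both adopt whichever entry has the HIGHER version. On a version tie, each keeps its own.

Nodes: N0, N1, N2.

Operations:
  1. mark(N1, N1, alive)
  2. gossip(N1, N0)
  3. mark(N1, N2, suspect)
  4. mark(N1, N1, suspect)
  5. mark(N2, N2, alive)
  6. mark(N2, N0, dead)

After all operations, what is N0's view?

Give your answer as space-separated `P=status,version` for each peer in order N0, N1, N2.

Op 1: N1 marks N1=alive -> (alive,v1)
Op 2: gossip N1<->N0 -> N1.N0=(alive,v0) N1.N1=(alive,v1) N1.N2=(alive,v0) | N0.N0=(alive,v0) N0.N1=(alive,v1) N0.N2=(alive,v0)
Op 3: N1 marks N2=suspect -> (suspect,v1)
Op 4: N1 marks N1=suspect -> (suspect,v2)
Op 5: N2 marks N2=alive -> (alive,v1)
Op 6: N2 marks N0=dead -> (dead,v1)

Answer: N0=alive,0 N1=alive,1 N2=alive,0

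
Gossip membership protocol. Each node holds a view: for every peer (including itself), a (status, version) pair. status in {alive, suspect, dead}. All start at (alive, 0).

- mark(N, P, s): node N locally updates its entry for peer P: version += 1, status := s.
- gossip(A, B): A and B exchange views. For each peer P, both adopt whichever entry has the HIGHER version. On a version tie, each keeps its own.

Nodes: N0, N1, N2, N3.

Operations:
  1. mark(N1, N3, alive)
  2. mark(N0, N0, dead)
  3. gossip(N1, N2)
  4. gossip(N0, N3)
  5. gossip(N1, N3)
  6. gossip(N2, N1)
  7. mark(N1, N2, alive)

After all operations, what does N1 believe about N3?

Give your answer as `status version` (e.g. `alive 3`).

Op 1: N1 marks N3=alive -> (alive,v1)
Op 2: N0 marks N0=dead -> (dead,v1)
Op 3: gossip N1<->N2 -> N1.N0=(alive,v0) N1.N1=(alive,v0) N1.N2=(alive,v0) N1.N3=(alive,v1) | N2.N0=(alive,v0) N2.N1=(alive,v0) N2.N2=(alive,v0) N2.N3=(alive,v1)
Op 4: gossip N0<->N3 -> N0.N0=(dead,v1) N0.N1=(alive,v0) N0.N2=(alive,v0) N0.N3=(alive,v0) | N3.N0=(dead,v1) N3.N1=(alive,v0) N3.N2=(alive,v0) N3.N3=(alive,v0)
Op 5: gossip N1<->N3 -> N1.N0=(dead,v1) N1.N1=(alive,v0) N1.N2=(alive,v0) N1.N3=(alive,v1) | N3.N0=(dead,v1) N3.N1=(alive,v0) N3.N2=(alive,v0) N3.N3=(alive,v1)
Op 6: gossip N2<->N1 -> N2.N0=(dead,v1) N2.N1=(alive,v0) N2.N2=(alive,v0) N2.N3=(alive,v1) | N1.N0=(dead,v1) N1.N1=(alive,v0) N1.N2=(alive,v0) N1.N3=(alive,v1)
Op 7: N1 marks N2=alive -> (alive,v1)

Answer: alive 1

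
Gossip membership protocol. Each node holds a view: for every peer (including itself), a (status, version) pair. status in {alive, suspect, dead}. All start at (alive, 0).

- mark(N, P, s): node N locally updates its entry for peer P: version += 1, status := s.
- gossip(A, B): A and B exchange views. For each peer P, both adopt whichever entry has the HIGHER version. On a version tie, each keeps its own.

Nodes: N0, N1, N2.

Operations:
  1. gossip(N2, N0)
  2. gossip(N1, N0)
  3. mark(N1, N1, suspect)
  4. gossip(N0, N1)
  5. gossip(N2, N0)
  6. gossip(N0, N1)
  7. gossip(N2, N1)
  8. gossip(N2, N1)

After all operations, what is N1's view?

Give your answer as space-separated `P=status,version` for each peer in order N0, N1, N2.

Answer: N0=alive,0 N1=suspect,1 N2=alive,0

Derivation:
Op 1: gossip N2<->N0 -> N2.N0=(alive,v0) N2.N1=(alive,v0) N2.N2=(alive,v0) | N0.N0=(alive,v0) N0.N1=(alive,v0) N0.N2=(alive,v0)
Op 2: gossip N1<->N0 -> N1.N0=(alive,v0) N1.N1=(alive,v0) N1.N2=(alive,v0) | N0.N0=(alive,v0) N0.N1=(alive,v0) N0.N2=(alive,v0)
Op 3: N1 marks N1=suspect -> (suspect,v1)
Op 4: gossip N0<->N1 -> N0.N0=(alive,v0) N0.N1=(suspect,v1) N0.N2=(alive,v0) | N1.N0=(alive,v0) N1.N1=(suspect,v1) N1.N2=(alive,v0)
Op 5: gossip N2<->N0 -> N2.N0=(alive,v0) N2.N1=(suspect,v1) N2.N2=(alive,v0) | N0.N0=(alive,v0) N0.N1=(suspect,v1) N0.N2=(alive,v0)
Op 6: gossip N0<->N1 -> N0.N0=(alive,v0) N0.N1=(suspect,v1) N0.N2=(alive,v0) | N1.N0=(alive,v0) N1.N1=(suspect,v1) N1.N2=(alive,v0)
Op 7: gossip N2<->N1 -> N2.N0=(alive,v0) N2.N1=(suspect,v1) N2.N2=(alive,v0) | N1.N0=(alive,v0) N1.N1=(suspect,v1) N1.N2=(alive,v0)
Op 8: gossip N2<->N1 -> N2.N0=(alive,v0) N2.N1=(suspect,v1) N2.N2=(alive,v0) | N1.N0=(alive,v0) N1.N1=(suspect,v1) N1.N2=(alive,v0)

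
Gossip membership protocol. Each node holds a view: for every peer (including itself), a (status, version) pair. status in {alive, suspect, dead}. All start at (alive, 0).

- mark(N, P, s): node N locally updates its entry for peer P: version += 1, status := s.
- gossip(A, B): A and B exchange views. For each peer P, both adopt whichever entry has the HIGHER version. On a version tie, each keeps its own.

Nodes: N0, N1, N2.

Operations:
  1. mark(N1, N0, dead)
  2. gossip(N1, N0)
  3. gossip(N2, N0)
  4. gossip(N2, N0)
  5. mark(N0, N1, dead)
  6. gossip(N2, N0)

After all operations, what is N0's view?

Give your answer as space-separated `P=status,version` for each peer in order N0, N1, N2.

Answer: N0=dead,1 N1=dead,1 N2=alive,0

Derivation:
Op 1: N1 marks N0=dead -> (dead,v1)
Op 2: gossip N1<->N0 -> N1.N0=(dead,v1) N1.N1=(alive,v0) N1.N2=(alive,v0) | N0.N0=(dead,v1) N0.N1=(alive,v0) N0.N2=(alive,v0)
Op 3: gossip N2<->N0 -> N2.N0=(dead,v1) N2.N1=(alive,v0) N2.N2=(alive,v0) | N0.N0=(dead,v1) N0.N1=(alive,v0) N0.N2=(alive,v0)
Op 4: gossip N2<->N0 -> N2.N0=(dead,v1) N2.N1=(alive,v0) N2.N2=(alive,v0) | N0.N0=(dead,v1) N0.N1=(alive,v0) N0.N2=(alive,v0)
Op 5: N0 marks N1=dead -> (dead,v1)
Op 6: gossip N2<->N0 -> N2.N0=(dead,v1) N2.N1=(dead,v1) N2.N2=(alive,v0) | N0.N0=(dead,v1) N0.N1=(dead,v1) N0.N2=(alive,v0)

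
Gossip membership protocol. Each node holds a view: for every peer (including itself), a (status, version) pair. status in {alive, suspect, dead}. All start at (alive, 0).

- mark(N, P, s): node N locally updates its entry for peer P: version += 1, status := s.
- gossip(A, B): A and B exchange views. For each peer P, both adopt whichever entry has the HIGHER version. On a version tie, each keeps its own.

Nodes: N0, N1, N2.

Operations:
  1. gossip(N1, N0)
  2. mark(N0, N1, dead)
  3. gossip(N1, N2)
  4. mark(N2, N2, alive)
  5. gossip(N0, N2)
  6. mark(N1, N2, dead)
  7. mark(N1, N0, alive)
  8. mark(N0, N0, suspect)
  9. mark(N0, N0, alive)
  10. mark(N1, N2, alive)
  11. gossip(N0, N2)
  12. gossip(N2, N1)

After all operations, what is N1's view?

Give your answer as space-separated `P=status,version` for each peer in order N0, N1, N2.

Answer: N0=alive,2 N1=dead,1 N2=alive,2

Derivation:
Op 1: gossip N1<->N0 -> N1.N0=(alive,v0) N1.N1=(alive,v0) N1.N2=(alive,v0) | N0.N0=(alive,v0) N0.N1=(alive,v0) N0.N2=(alive,v0)
Op 2: N0 marks N1=dead -> (dead,v1)
Op 3: gossip N1<->N2 -> N1.N0=(alive,v0) N1.N1=(alive,v0) N1.N2=(alive,v0) | N2.N0=(alive,v0) N2.N1=(alive,v0) N2.N2=(alive,v0)
Op 4: N2 marks N2=alive -> (alive,v1)
Op 5: gossip N0<->N2 -> N0.N0=(alive,v0) N0.N1=(dead,v1) N0.N2=(alive,v1) | N2.N0=(alive,v0) N2.N1=(dead,v1) N2.N2=(alive,v1)
Op 6: N1 marks N2=dead -> (dead,v1)
Op 7: N1 marks N0=alive -> (alive,v1)
Op 8: N0 marks N0=suspect -> (suspect,v1)
Op 9: N0 marks N0=alive -> (alive,v2)
Op 10: N1 marks N2=alive -> (alive,v2)
Op 11: gossip N0<->N2 -> N0.N0=(alive,v2) N0.N1=(dead,v1) N0.N2=(alive,v1) | N2.N0=(alive,v2) N2.N1=(dead,v1) N2.N2=(alive,v1)
Op 12: gossip N2<->N1 -> N2.N0=(alive,v2) N2.N1=(dead,v1) N2.N2=(alive,v2) | N1.N0=(alive,v2) N1.N1=(dead,v1) N1.N2=(alive,v2)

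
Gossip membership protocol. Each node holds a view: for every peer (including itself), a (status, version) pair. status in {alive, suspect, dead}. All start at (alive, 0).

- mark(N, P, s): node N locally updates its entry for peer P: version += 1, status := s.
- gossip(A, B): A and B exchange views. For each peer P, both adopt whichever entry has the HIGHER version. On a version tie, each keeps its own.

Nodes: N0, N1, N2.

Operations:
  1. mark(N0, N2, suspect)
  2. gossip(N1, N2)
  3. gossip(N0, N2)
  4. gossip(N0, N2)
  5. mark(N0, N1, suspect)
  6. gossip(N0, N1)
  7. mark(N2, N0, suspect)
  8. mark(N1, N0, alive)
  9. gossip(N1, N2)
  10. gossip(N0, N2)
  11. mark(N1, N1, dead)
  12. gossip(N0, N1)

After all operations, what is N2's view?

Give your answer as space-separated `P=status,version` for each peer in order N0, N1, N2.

Op 1: N0 marks N2=suspect -> (suspect,v1)
Op 2: gossip N1<->N2 -> N1.N0=(alive,v0) N1.N1=(alive,v0) N1.N2=(alive,v0) | N2.N0=(alive,v0) N2.N1=(alive,v0) N2.N2=(alive,v0)
Op 3: gossip N0<->N2 -> N0.N0=(alive,v0) N0.N1=(alive,v0) N0.N2=(suspect,v1) | N2.N0=(alive,v0) N2.N1=(alive,v0) N2.N2=(suspect,v1)
Op 4: gossip N0<->N2 -> N0.N0=(alive,v0) N0.N1=(alive,v0) N0.N2=(suspect,v1) | N2.N0=(alive,v0) N2.N1=(alive,v0) N2.N2=(suspect,v1)
Op 5: N0 marks N1=suspect -> (suspect,v1)
Op 6: gossip N0<->N1 -> N0.N0=(alive,v0) N0.N1=(suspect,v1) N0.N2=(suspect,v1) | N1.N0=(alive,v0) N1.N1=(suspect,v1) N1.N2=(suspect,v1)
Op 7: N2 marks N0=suspect -> (suspect,v1)
Op 8: N1 marks N0=alive -> (alive,v1)
Op 9: gossip N1<->N2 -> N1.N0=(alive,v1) N1.N1=(suspect,v1) N1.N2=(suspect,v1) | N2.N0=(suspect,v1) N2.N1=(suspect,v1) N2.N2=(suspect,v1)
Op 10: gossip N0<->N2 -> N0.N0=(suspect,v1) N0.N1=(suspect,v1) N0.N2=(suspect,v1) | N2.N0=(suspect,v1) N2.N1=(suspect,v1) N2.N2=(suspect,v1)
Op 11: N1 marks N1=dead -> (dead,v2)
Op 12: gossip N0<->N1 -> N0.N0=(suspect,v1) N0.N1=(dead,v2) N0.N2=(suspect,v1) | N1.N0=(alive,v1) N1.N1=(dead,v2) N1.N2=(suspect,v1)

Answer: N0=suspect,1 N1=suspect,1 N2=suspect,1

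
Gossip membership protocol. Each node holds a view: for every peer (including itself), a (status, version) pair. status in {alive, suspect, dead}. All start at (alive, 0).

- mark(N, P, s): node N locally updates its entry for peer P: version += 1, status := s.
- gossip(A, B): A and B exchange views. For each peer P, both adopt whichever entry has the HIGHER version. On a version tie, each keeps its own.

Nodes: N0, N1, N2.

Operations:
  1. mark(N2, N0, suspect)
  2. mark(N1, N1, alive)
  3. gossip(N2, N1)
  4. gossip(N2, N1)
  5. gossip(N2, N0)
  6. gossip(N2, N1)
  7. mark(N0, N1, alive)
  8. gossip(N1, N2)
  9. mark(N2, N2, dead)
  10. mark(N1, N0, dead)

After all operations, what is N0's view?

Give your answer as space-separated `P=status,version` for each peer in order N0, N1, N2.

Answer: N0=suspect,1 N1=alive,2 N2=alive,0

Derivation:
Op 1: N2 marks N0=suspect -> (suspect,v1)
Op 2: N1 marks N1=alive -> (alive,v1)
Op 3: gossip N2<->N1 -> N2.N0=(suspect,v1) N2.N1=(alive,v1) N2.N2=(alive,v0) | N1.N0=(suspect,v1) N1.N1=(alive,v1) N1.N2=(alive,v0)
Op 4: gossip N2<->N1 -> N2.N0=(suspect,v1) N2.N1=(alive,v1) N2.N2=(alive,v0) | N1.N0=(suspect,v1) N1.N1=(alive,v1) N1.N2=(alive,v0)
Op 5: gossip N2<->N0 -> N2.N0=(suspect,v1) N2.N1=(alive,v1) N2.N2=(alive,v0) | N0.N0=(suspect,v1) N0.N1=(alive,v1) N0.N2=(alive,v0)
Op 6: gossip N2<->N1 -> N2.N0=(suspect,v1) N2.N1=(alive,v1) N2.N2=(alive,v0) | N1.N0=(suspect,v1) N1.N1=(alive,v1) N1.N2=(alive,v0)
Op 7: N0 marks N1=alive -> (alive,v2)
Op 8: gossip N1<->N2 -> N1.N0=(suspect,v1) N1.N1=(alive,v1) N1.N2=(alive,v0) | N2.N0=(suspect,v1) N2.N1=(alive,v1) N2.N2=(alive,v0)
Op 9: N2 marks N2=dead -> (dead,v1)
Op 10: N1 marks N0=dead -> (dead,v2)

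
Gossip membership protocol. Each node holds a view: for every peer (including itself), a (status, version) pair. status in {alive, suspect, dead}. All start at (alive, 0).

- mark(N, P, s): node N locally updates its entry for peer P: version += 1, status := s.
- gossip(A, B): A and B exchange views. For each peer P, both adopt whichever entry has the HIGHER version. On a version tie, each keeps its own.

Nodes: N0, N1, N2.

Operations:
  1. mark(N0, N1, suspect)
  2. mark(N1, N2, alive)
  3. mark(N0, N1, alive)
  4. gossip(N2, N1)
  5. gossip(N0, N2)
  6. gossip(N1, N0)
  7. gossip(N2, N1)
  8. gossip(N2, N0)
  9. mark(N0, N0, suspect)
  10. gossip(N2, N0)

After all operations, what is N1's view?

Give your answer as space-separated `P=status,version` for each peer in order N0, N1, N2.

Op 1: N0 marks N1=suspect -> (suspect,v1)
Op 2: N1 marks N2=alive -> (alive,v1)
Op 3: N0 marks N1=alive -> (alive,v2)
Op 4: gossip N2<->N1 -> N2.N0=(alive,v0) N2.N1=(alive,v0) N2.N2=(alive,v1) | N1.N0=(alive,v0) N1.N1=(alive,v0) N1.N2=(alive,v1)
Op 5: gossip N0<->N2 -> N0.N0=(alive,v0) N0.N1=(alive,v2) N0.N2=(alive,v1) | N2.N0=(alive,v0) N2.N1=(alive,v2) N2.N2=(alive,v1)
Op 6: gossip N1<->N0 -> N1.N0=(alive,v0) N1.N1=(alive,v2) N1.N2=(alive,v1) | N0.N0=(alive,v0) N0.N1=(alive,v2) N0.N2=(alive,v1)
Op 7: gossip N2<->N1 -> N2.N0=(alive,v0) N2.N1=(alive,v2) N2.N2=(alive,v1) | N1.N0=(alive,v0) N1.N1=(alive,v2) N1.N2=(alive,v1)
Op 8: gossip N2<->N0 -> N2.N0=(alive,v0) N2.N1=(alive,v2) N2.N2=(alive,v1) | N0.N0=(alive,v0) N0.N1=(alive,v2) N0.N2=(alive,v1)
Op 9: N0 marks N0=suspect -> (suspect,v1)
Op 10: gossip N2<->N0 -> N2.N0=(suspect,v1) N2.N1=(alive,v2) N2.N2=(alive,v1) | N0.N0=(suspect,v1) N0.N1=(alive,v2) N0.N2=(alive,v1)

Answer: N0=alive,0 N1=alive,2 N2=alive,1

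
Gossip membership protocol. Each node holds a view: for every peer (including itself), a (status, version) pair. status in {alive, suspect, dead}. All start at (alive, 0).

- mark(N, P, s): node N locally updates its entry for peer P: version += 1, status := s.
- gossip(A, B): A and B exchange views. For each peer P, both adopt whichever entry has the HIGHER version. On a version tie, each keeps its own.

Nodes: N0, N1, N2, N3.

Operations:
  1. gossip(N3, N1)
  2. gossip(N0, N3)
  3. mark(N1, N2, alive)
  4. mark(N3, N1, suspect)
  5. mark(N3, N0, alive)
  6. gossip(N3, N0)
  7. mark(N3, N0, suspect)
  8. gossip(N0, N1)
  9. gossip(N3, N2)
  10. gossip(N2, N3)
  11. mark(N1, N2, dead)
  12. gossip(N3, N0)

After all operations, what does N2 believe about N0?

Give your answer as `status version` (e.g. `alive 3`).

Op 1: gossip N3<->N1 -> N3.N0=(alive,v0) N3.N1=(alive,v0) N3.N2=(alive,v0) N3.N3=(alive,v0) | N1.N0=(alive,v0) N1.N1=(alive,v0) N1.N2=(alive,v0) N1.N3=(alive,v0)
Op 2: gossip N0<->N3 -> N0.N0=(alive,v0) N0.N1=(alive,v0) N0.N2=(alive,v0) N0.N3=(alive,v0) | N3.N0=(alive,v0) N3.N1=(alive,v0) N3.N2=(alive,v0) N3.N3=(alive,v0)
Op 3: N1 marks N2=alive -> (alive,v1)
Op 4: N3 marks N1=suspect -> (suspect,v1)
Op 5: N3 marks N0=alive -> (alive,v1)
Op 6: gossip N3<->N0 -> N3.N0=(alive,v1) N3.N1=(suspect,v1) N3.N2=(alive,v0) N3.N3=(alive,v0) | N0.N0=(alive,v1) N0.N1=(suspect,v1) N0.N2=(alive,v0) N0.N3=(alive,v0)
Op 7: N3 marks N0=suspect -> (suspect,v2)
Op 8: gossip N0<->N1 -> N0.N0=(alive,v1) N0.N1=(suspect,v1) N0.N2=(alive,v1) N0.N3=(alive,v0) | N1.N0=(alive,v1) N1.N1=(suspect,v1) N1.N2=(alive,v1) N1.N3=(alive,v0)
Op 9: gossip N3<->N2 -> N3.N0=(suspect,v2) N3.N1=(suspect,v1) N3.N2=(alive,v0) N3.N3=(alive,v0) | N2.N0=(suspect,v2) N2.N1=(suspect,v1) N2.N2=(alive,v0) N2.N3=(alive,v0)
Op 10: gossip N2<->N3 -> N2.N0=(suspect,v2) N2.N1=(suspect,v1) N2.N2=(alive,v0) N2.N3=(alive,v0) | N3.N0=(suspect,v2) N3.N1=(suspect,v1) N3.N2=(alive,v0) N3.N3=(alive,v0)
Op 11: N1 marks N2=dead -> (dead,v2)
Op 12: gossip N3<->N0 -> N3.N0=(suspect,v2) N3.N1=(suspect,v1) N3.N2=(alive,v1) N3.N3=(alive,v0) | N0.N0=(suspect,v2) N0.N1=(suspect,v1) N0.N2=(alive,v1) N0.N3=(alive,v0)

Answer: suspect 2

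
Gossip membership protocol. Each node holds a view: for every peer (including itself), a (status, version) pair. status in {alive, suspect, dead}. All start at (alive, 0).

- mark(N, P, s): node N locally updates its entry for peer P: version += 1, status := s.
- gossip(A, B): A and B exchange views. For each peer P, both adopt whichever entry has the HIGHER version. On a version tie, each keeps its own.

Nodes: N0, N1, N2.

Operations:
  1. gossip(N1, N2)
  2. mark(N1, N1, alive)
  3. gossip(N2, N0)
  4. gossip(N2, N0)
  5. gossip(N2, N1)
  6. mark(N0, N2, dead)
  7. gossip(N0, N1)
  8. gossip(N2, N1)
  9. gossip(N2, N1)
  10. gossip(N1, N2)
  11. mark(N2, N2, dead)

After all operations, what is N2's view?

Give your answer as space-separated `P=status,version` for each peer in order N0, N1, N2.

Answer: N0=alive,0 N1=alive,1 N2=dead,2

Derivation:
Op 1: gossip N1<->N2 -> N1.N0=(alive,v0) N1.N1=(alive,v0) N1.N2=(alive,v0) | N2.N0=(alive,v0) N2.N1=(alive,v0) N2.N2=(alive,v0)
Op 2: N1 marks N1=alive -> (alive,v1)
Op 3: gossip N2<->N0 -> N2.N0=(alive,v0) N2.N1=(alive,v0) N2.N2=(alive,v0) | N0.N0=(alive,v0) N0.N1=(alive,v0) N0.N2=(alive,v0)
Op 4: gossip N2<->N0 -> N2.N0=(alive,v0) N2.N1=(alive,v0) N2.N2=(alive,v0) | N0.N0=(alive,v0) N0.N1=(alive,v0) N0.N2=(alive,v0)
Op 5: gossip N2<->N1 -> N2.N0=(alive,v0) N2.N1=(alive,v1) N2.N2=(alive,v0) | N1.N0=(alive,v0) N1.N1=(alive,v1) N1.N2=(alive,v0)
Op 6: N0 marks N2=dead -> (dead,v1)
Op 7: gossip N0<->N1 -> N0.N0=(alive,v0) N0.N1=(alive,v1) N0.N2=(dead,v1) | N1.N0=(alive,v0) N1.N1=(alive,v1) N1.N2=(dead,v1)
Op 8: gossip N2<->N1 -> N2.N0=(alive,v0) N2.N1=(alive,v1) N2.N2=(dead,v1) | N1.N0=(alive,v0) N1.N1=(alive,v1) N1.N2=(dead,v1)
Op 9: gossip N2<->N1 -> N2.N0=(alive,v0) N2.N1=(alive,v1) N2.N2=(dead,v1) | N1.N0=(alive,v0) N1.N1=(alive,v1) N1.N2=(dead,v1)
Op 10: gossip N1<->N2 -> N1.N0=(alive,v0) N1.N1=(alive,v1) N1.N2=(dead,v1) | N2.N0=(alive,v0) N2.N1=(alive,v1) N2.N2=(dead,v1)
Op 11: N2 marks N2=dead -> (dead,v2)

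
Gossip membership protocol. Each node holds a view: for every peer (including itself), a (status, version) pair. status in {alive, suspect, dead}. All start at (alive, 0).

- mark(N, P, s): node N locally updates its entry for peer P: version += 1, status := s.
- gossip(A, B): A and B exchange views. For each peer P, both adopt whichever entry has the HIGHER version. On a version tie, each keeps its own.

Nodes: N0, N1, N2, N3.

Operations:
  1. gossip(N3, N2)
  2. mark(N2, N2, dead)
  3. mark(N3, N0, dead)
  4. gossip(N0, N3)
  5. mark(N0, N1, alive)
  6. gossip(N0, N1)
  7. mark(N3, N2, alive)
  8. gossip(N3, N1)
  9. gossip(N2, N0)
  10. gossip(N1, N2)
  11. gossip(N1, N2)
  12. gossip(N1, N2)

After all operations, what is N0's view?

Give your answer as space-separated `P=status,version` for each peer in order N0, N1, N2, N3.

Answer: N0=dead,1 N1=alive,1 N2=dead,1 N3=alive,0

Derivation:
Op 1: gossip N3<->N2 -> N3.N0=(alive,v0) N3.N1=(alive,v0) N3.N2=(alive,v0) N3.N3=(alive,v0) | N2.N0=(alive,v0) N2.N1=(alive,v0) N2.N2=(alive,v0) N2.N3=(alive,v0)
Op 2: N2 marks N2=dead -> (dead,v1)
Op 3: N3 marks N0=dead -> (dead,v1)
Op 4: gossip N0<->N3 -> N0.N0=(dead,v1) N0.N1=(alive,v0) N0.N2=(alive,v0) N0.N3=(alive,v0) | N3.N0=(dead,v1) N3.N1=(alive,v0) N3.N2=(alive,v0) N3.N3=(alive,v0)
Op 5: N0 marks N1=alive -> (alive,v1)
Op 6: gossip N0<->N1 -> N0.N0=(dead,v1) N0.N1=(alive,v1) N0.N2=(alive,v0) N0.N3=(alive,v0) | N1.N0=(dead,v1) N1.N1=(alive,v1) N1.N2=(alive,v0) N1.N3=(alive,v0)
Op 7: N3 marks N2=alive -> (alive,v1)
Op 8: gossip N3<->N1 -> N3.N0=(dead,v1) N3.N1=(alive,v1) N3.N2=(alive,v1) N3.N3=(alive,v0) | N1.N0=(dead,v1) N1.N1=(alive,v1) N1.N2=(alive,v1) N1.N3=(alive,v0)
Op 9: gossip N2<->N0 -> N2.N0=(dead,v1) N2.N1=(alive,v1) N2.N2=(dead,v1) N2.N3=(alive,v0) | N0.N0=(dead,v1) N0.N1=(alive,v1) N0.N2=(dead,v1) N0.N3=(alive,v0)
Op 10: gossip N1<->N2 -> N1.N0=(dead,v1) N1.N1=(alive,v1) N1.N2=(alive,v1) N1.N3=(alive,v0) | N2.N0=(dead,v1) N2.N1=(alive,v1) N2.N2=(dead,v1) N2.N3=(alive,v0)
Op 11: gossip N1<->N2 -> N1.N0=(dead,v1) N1.N1=(alive,v1) N1.N2=(alive,v1) N1.N3=(alive,v0) | N2.N0=(dead,v1) N2.N1=(alive,v1) N2.N2=(dead,v1) N2.N3=(alive,v0)
Op 12: gossip N1<->N2 -> N1.N0=(dead,v1) N1.N1=(alive,v1) N1.N2=(alive,v1) N1.N3=(alive,v0) | N2.N0=(dead,v1) N2.N1=(alive,v1) N2.N2=(dead,v1) N2.N3=(alive,v0)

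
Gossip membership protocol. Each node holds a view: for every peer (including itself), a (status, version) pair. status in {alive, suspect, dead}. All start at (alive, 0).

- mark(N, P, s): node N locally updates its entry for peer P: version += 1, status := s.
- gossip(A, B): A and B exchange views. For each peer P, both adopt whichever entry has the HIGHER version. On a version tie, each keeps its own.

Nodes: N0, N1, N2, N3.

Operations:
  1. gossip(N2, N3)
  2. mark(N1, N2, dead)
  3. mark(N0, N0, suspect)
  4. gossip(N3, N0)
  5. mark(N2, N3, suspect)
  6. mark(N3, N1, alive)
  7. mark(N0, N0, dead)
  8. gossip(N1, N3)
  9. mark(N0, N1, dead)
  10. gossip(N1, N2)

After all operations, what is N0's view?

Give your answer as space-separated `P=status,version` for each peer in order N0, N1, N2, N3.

Answer: N0=dead,2 N1=dead,1 N2=alive,0 N3=alive,0

Derivation:
Op 1: gossip N2<->N3 -> N2.N0=(alive,v0) N2.N1=(alive,v0) N2.N2=(alive,v0) N2.N3=(alive,v0) | N3.N0=(alive,v0) N3.N1=(alive,v0) N3.N2=(alive,v0) N3.N3=(alive,v0)
Op 2: N1 marks N2=dead -> (dead,v1)
Op 3: N0 marks N0=suspect -> (suspect,v1)
Op 4: gossip N3<->N0 -> N3.N0=(suspect,v1) N3.N1=(alive,v0) N3.N2=(alive,v0) N3.N3=(alive,v0) | N0.N0=(suspect,v1) N0.N1=(alive,v0) N0.N2=(alive,v0) N0.N3=(alive,v0)
Op 5: N2 marks N3=suspect -> (suspect,v1)
Op 6: N3 marks N1=alive -> (alive,v1)
Op 7: N0 marks N0=dead -> (dead,v2)
Op 8: gossip N1<->N3 -> N1.N0=(suspect,v1) N1.N1=(alive,v1) N1.N2=(dead,v1) N1.N3=(alive,v0) | N3.N0=(suspect,v1) N3.N1=(alive,v1) N3.N2=(dead,v1) N3.N3=(alive,v0)
Op 9: N0 marks N1=dead -> (dead,v1)
Op 10: gossip N1<->N2 -> N1.N0=(suspect,v1) N1.N1=(alive,v1) N1.N2=(dead,v1) N1.N3=(suspect,v1) | N2.N0=(suspect,v1) N2.N1=(alive,v1) N2.N2=(dead,v1) N2.N3=(suspect,v1)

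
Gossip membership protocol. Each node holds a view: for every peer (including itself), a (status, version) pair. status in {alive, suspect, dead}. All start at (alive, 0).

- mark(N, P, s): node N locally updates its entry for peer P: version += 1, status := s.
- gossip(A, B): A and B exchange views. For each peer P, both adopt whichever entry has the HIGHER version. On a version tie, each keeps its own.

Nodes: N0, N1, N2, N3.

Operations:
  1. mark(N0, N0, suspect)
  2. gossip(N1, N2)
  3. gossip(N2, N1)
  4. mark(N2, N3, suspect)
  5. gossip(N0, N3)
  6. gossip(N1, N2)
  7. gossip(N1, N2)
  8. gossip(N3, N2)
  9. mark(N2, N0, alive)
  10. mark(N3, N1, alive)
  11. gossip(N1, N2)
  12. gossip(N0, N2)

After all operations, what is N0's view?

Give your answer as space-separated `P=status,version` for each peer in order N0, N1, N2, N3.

Answer: N0=alive,2 N1=alive,0 N2=alive,0 N3=suspect,1

Derivation:
Op 1: N0 marks N0=suspect -> (suspect,v1)
Op 2: gossip N1<->N2 -> N1.N0=(alive,v0) N1.N1=(alive,v0) N1.N2=(alive,v0) N1.N3=(alive,v0) | N2.N0=(alive,v0) N2.N1=(alive,v0) N2.N2=(alive,v0) N2.N3=(alive,v0)
Op 3: gossip N2<->N1 -> N2.N0=(alive,v0) N2.N1=(alive,v0) N2.N2=(alive,v0) N2.N3=(alive,v0) | N1.N0=(alive,v0) N1.N1=(alive,v0) N1.N2=(alive,v0) N1.N3=(alive,v0)
Op 4: N2 marks N3=suspect -> (suspect,v1)
Op 5: gossip N0<->N3 -> N0.N0=(suspect,v1) N0.N1=(alive,v0) N0.N2=(alive,v0) N0.N3=(alive,v0) | N3.N0=(suspect,v1) N3.N1=(alive,v0) N3.N2=(alive,v0) N3.N3=(alive,v0)
Op 6: gossip N1<->N2 -> N1.N0=(alive,v0) N1.N1=(alive,v0) N1.N2=(alive,v0) N1.N3=(suspect,v1) | N2.N0=(alive,v0) N2.N1=(alive,v0) N2.N2=(alive,v0) N2.N3=(suspect,v1)
Op 7: gossip N1<->N2 -> N1.N0=(alive,v0) N1.N1=(alive,v0) N1.N2=(alive,v0) N1.N3=(suspect,v1) | N2.N0=(alive,v0) N2.N1=(alive,v0) N2.N2=(alive,v0) N2.N3=(suspect,v1)
Op 8: gossip N3<->N2 -> N3.N0=(suspect,v1) N3.N1=(alive,v0) N3.N2=(alive,v0) N3.N3=(suspect,v1) | N2.N0=(suspect,v1) N2.N1=(alive,v0) N2.N2=(alive,v0) N2.N3=(suspect,v1)
Op 9: N2 marks N0=alive -> (alive,v2)
Op 10: N3 marks N1=alive -> (alive,v1)
Op 11: gossip N1<->N2 -> N1.N0=(alive,v2) N1.N1=(alive,v0) N1.N2=(alive,v0) N1.N3=(suspect,v1) | N2.N0=(alive,v2) N2.N1=(alive,v0) N2.N2=(alive,v0) N2.N3=(suspect,v1)
Op 12: gossip N0<->N2 -> N0.N0=(alive,v2) N0.N1=(alive,v0) N0.N2=(alive,v0) N0.N3=(suspect,v1) | N2.N0=(alive,v2) N2.N1=(alive,v0) N2.N2=(alive,v0) N2.N3=(suspect,v1)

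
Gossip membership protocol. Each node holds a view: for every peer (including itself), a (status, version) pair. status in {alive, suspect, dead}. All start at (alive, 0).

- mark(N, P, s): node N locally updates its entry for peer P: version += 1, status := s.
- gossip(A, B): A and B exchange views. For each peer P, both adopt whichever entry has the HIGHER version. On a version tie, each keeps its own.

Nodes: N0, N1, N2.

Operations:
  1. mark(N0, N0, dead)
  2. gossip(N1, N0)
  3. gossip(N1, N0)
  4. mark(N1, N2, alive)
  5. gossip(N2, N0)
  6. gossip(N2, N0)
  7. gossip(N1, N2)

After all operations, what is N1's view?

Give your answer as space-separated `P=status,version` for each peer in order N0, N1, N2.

Answer: N0=dead,1 N1=alive,0 N2=alive,1

Derivation:
Op 1: N0 marks N0=dead -> (dead,v1)
Op 2: gossip N1<->N0 -> N1.N0=(dead,v1) N1.N1=(alive,v0) N1.N2=(alive,v0) | N0.N0=(dead,v1) N0.N1=(alive,v0) N0.N2=(alive,v0)
Op 3: gossip N1<->N0 -> N1.N0=(dead,v1) N1.N1=(alive,v0) N1.N2=(alive,v0) | N0.N0=(dead,v1) N0.N1=(alive,v0) N0.N2=(alive,v0)
Op 4: N1 marks N2=alive -> (alive,v1)
Op 5: gossip N2<->N0 -> N2.N0=(dead,v1) N2.N1=(alive,v0) N2.N2=(alive,v0) | N0.N0=(dead,v1) N0.N1=(alive,v0) N0.N2=(alive,v0)
Op 6: gossip N2<->N0 -> N2.N0=(dead,v1) N2.N1=(alive,v0) N2.N2=(alive,v0) | N0.N0=(dead,v1) N0.N1=(alive,v0) N0.N2=(alive,v0)
Op 7: gossip N1<->N2 -> N1.N0=(dead,v1) N1.N1=(alive,v0) N1.N2=(alive,v1) | N2.N0=(dead,v1) N2.N1=(alive,v0) N2.N2=(alive,v1)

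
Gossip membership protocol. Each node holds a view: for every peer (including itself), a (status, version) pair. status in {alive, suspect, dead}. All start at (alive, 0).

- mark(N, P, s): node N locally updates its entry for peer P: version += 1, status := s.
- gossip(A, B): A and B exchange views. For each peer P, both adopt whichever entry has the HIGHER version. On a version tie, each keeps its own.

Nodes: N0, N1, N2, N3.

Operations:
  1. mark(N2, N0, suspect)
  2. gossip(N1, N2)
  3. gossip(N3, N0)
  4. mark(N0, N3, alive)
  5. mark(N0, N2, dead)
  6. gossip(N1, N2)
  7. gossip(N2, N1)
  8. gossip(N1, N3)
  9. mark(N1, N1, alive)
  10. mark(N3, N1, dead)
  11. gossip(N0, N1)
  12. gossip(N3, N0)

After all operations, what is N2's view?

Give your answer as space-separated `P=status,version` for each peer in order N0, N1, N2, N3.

Answer: N0=suspect,1 N1=alive,0 N2=alive,0 N3=alive,0

Derivation:
Op 1: N2 marks N0=suspect -> (suspect,v1)
Op 2: gossip N1<->N2 -> N1.N0=(suspect,v1) N1.N1=(alive,v0) N1.N2=(alive,v0) N1.N3=(alive,v0) | N2.N0=(suspect,v1) N2.N1=(alive,v0) N2.N2=(alive,v0) N2.N3=(alive,v0)
Op 3: gossip N3<->N0 -> N3.N0=(alive,v0) N3.N1=(alive,v0) N3.N2=(alive,v0) N3.N3=(alive,v0) | N0.N0=(alive,v0) N0.N1=(alive,v0) N0.N2=(alive,v0) N0.N3=(alive,v0)
Op 4: N0 marks N3=alive -> (alive,v1)
Op 5: N0 marks N2=dead -> (dead,v1)
Op 6: gossip N1<->N2 -> N1.N0=(suspect,v1) N1.N1=(alive,v0) N1.N2=(alive,v0) N1.N3=(alive,v0) | N2.N0=(suspect,v1) N2.N1=(alive,v0) N2.N2=(alive,v0) N2.N3=(alive,v0)
Op 7: gossip N2<->N1 -> N2.N0=(suspect,v1) N2.N1=(alive,v0) N2.N2=(alive,v0) N2.N3=(alive,v0) | N1.N0=(suspect,v1) N1.N1=(alive,v0) N1.N2=(alive,v0) N1.N3=(alive,v0)
Op 8: gossip N1<->N3 -> N1.N0=(suspect,v1) N1.N1=(alive,v0) N1.N2=(alive,v0) N1.N3=(alive,v0) | N3.N0=(suspect,v1) N3.N1=(alive,v0) N3.N2=(alive,v0) N3.N3=(alive,v0)
Op 9: N1 marks N1=alive -> (alive,v1)
Op 10: N3 marks N1=dead -> (dead,v1)
Op 11: gossip N0<->N1 -> N0.N0=(suspect,v1) N0.N1=(alive,v1) N0.N2=(dead,v1) N0.N3=(alive,v1) | N1.N0=(suspect,v1) N1.N1=(alive,v1) N1.N2=(dead,v1) N1.N3=(alive,v1)
Op 12: gossip N3<->N0 -> N3.N0=(suspect,v1) N3.N1=(dead,v1) N3.N2=(dead,v1) N3.N3=(alive,v1) | N0.N0=(suspect,v1) N0.N1=(alive,v1) N0.N2=(dead,v1) N0.N3=(alive,v1)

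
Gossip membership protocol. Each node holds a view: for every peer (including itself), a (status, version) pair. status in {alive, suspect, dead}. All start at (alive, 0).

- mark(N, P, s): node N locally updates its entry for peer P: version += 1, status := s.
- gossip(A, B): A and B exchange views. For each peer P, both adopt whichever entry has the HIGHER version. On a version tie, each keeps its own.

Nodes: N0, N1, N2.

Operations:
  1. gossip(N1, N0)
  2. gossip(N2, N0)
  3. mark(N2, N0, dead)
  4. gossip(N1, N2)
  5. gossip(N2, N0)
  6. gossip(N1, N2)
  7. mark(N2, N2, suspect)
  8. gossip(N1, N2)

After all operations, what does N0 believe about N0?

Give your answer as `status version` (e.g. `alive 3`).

Answer: dead 1

Derivation:
Op 1: gossip N1<->N0 -> N1.N0=(alive,v0) N1.N1=(alive,v0) N1.N2=(alive,v0) | N0.N0=(alive,v0) N0.N1=(alive,v0) N0.N2=(alive,v0)
Op 2: gossip N2<->N0 -> N2.N0=(alive,v0) N2.N1=(alive,v0) N2.N2=(alive,v0) | N0.N0=(alive,v0) N0.N1=(alive,v0) N0.N2=(alive,v0)
Op 3: N2 marks N0=dead -> (dead,v1)
Op 4: gossip N1<->N2 -> N1.N0=(dead,v1) N1.N1=(alive,v0) N1.N2=(alive,v0) | N2.N0=(dead,v1) N2.N1=(alive,v0) N2.N2=(alive,v0)
Op 5: gossip N2<->N0 -> N2.N0=(dead,v1) N2.N1=(alive,v0) N2.N2=(alive,v0) | N0.N0=(dead,v1) N0.N1=(alive,v0) N0.N2=(alive,v0)
Op 6: gossip N1<->N2 -> N1.N0=(dead,v1) N1.N1=(alive,v0) N1.N2=(alive,v0) | N2.N0=(dead,v1) N2.N1=(alive,v0) N2.N2=(alive,v0)
Op 7: N2 marks N2=suspect -> (suspect,v1)
Op 8: gossip N1<->N2 -> N1.N0=(dead,v1) N1.N1=(alive,v0) N1.N2=(suspect,v1) | N2.N0=(dead,v1) N2.N1=(alive,v0) N2.N2=(suspect,v1)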